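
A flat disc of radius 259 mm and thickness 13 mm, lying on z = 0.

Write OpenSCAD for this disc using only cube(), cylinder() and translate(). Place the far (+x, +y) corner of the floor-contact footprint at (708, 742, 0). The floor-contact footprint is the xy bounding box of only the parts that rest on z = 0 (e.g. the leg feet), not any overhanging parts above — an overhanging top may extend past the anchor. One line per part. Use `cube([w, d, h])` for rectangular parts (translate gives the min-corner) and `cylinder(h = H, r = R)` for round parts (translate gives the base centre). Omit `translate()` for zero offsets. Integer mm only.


translate([449, 483, 0]) cylinder(h = 13, r = 259);


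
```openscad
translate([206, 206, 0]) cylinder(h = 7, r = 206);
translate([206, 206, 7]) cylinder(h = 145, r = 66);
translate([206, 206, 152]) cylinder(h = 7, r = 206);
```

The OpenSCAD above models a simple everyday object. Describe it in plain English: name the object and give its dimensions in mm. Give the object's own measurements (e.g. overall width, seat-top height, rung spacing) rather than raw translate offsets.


A spool: two coaxial disc flanges of radius 206 mm and thickness 7 mm, joined by a core cylinder of radius 66 mm and height 145 mm. The lower flange rests on z = 0 and the three cylinders share a vertical axis.


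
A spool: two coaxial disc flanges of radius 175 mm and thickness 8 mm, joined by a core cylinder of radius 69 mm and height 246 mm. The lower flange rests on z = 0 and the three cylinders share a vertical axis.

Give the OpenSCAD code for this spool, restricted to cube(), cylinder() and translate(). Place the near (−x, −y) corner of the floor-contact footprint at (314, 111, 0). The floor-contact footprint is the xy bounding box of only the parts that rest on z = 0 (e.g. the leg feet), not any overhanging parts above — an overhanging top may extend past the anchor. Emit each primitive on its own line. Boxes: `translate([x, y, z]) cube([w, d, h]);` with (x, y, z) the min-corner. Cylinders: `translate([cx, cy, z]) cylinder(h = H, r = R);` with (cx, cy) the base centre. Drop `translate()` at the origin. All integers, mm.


translate([489, 286, 0]) cylinder(h = 8, r = 175);
translate([489, 286, 8]) cylinder(h = 246, r = 69);
translate([489, 286, 254]) cylinder(h = 8, r = 175);


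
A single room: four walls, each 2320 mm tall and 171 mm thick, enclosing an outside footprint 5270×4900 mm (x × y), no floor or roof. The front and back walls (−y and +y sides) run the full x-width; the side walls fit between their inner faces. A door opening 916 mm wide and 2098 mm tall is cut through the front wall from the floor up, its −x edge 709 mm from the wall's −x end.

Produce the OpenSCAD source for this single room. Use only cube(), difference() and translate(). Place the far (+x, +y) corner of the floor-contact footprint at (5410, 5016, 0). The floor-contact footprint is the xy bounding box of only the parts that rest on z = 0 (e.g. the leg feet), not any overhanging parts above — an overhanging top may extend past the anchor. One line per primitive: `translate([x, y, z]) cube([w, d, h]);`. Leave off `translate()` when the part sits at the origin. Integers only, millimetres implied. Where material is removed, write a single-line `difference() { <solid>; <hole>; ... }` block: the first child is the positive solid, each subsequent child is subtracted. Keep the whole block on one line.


difference() { translate([140, 116, 0]) cube([5270, 171, 2320]); translate([849, 116, 0]) cube([916, 171, 2098]); }
translate([140, 4845, 0]) cube([5270, 171, 2320]);
translate([140, 287, 0]) cube([171, 4558, 2320]);
translate([5239, 287, 0]) cube([171, 4558, 2320]);


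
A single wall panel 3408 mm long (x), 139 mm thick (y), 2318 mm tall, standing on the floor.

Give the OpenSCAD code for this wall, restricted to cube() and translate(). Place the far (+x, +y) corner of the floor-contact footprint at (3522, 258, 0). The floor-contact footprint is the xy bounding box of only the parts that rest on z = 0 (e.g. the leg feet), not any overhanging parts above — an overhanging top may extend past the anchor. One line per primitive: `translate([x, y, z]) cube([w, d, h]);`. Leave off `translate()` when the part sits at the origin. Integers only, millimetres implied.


translate([114, 119, 0]) cube([3408, 139, 2318]);


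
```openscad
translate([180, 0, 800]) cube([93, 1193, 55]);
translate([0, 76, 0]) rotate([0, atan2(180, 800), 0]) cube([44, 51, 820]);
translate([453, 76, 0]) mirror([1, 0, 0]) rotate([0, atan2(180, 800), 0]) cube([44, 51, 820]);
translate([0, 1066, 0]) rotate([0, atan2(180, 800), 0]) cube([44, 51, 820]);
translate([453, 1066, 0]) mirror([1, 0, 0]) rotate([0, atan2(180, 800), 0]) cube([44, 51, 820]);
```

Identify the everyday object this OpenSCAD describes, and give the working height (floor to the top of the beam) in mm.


A sawhorse. The overall height is 855 mm.

A beam across two mirrored pairs of raked legs — a sawhorse. The beam's underside is at z = 800 (matching the legs' vertical rise in atan2(180, 800)) and the beam is 55 mm tall, so its top is at 800 + 55 = 855 mm. The raked legs top out at the beam's underside, so that is the highest point.


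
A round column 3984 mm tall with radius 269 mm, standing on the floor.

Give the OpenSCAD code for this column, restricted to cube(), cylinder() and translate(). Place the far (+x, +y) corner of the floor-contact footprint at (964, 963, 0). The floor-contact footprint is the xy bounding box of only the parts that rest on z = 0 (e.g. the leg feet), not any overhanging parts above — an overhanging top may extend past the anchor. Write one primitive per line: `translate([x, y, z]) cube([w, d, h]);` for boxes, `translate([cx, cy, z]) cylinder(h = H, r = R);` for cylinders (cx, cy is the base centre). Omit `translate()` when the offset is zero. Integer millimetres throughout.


translate([695, 694, 0]) cylinder(h = 3984, r = 269);


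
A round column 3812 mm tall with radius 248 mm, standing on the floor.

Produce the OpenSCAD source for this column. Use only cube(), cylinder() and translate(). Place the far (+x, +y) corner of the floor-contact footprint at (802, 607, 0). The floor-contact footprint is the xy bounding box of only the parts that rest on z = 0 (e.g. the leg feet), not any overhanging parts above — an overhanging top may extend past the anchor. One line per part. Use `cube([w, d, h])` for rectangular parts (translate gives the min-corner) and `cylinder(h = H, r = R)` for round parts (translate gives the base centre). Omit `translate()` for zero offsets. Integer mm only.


translate([554, 359, 0]) cylinder(h = 3812, r = 248);


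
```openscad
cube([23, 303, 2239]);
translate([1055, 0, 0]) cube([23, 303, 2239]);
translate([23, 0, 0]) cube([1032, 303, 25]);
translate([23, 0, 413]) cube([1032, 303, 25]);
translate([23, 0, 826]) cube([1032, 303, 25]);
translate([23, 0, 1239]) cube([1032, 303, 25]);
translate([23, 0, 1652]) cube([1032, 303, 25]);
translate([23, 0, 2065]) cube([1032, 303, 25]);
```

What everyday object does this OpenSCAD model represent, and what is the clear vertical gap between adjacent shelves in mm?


A bookshelf. The clear shelf gap is 388 mm.

Two tall side panels with 6 horizontal boards between them — a bookshelf. The first two shelf undersides are at z = 0 and z = 413; with shelf thickness 25, the clear gap is 413 − 0 − 25 = 388 mm.


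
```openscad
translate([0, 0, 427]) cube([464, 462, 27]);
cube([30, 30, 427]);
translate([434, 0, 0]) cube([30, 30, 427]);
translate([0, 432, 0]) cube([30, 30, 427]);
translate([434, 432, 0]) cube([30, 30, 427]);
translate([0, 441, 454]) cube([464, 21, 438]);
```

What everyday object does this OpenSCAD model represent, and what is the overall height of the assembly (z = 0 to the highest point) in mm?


A chair. The overall height is 892 mm.

A slab on four corner posts with a tall panel at the back — a chair. The seat slab sits at z = 427 with thickness 27, and the 438 mm backrest starts at the seat top, so the overall height is 427 + 27 + 438 = 892 mm.


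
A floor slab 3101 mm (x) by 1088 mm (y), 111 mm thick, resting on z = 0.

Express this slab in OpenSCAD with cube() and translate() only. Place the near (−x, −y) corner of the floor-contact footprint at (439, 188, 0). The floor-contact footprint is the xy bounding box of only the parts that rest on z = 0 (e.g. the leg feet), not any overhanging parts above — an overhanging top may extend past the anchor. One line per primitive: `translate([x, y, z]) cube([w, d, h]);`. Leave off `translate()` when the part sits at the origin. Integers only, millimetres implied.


translate([439, 188, 0]) cube([3101, 1088, 111]);


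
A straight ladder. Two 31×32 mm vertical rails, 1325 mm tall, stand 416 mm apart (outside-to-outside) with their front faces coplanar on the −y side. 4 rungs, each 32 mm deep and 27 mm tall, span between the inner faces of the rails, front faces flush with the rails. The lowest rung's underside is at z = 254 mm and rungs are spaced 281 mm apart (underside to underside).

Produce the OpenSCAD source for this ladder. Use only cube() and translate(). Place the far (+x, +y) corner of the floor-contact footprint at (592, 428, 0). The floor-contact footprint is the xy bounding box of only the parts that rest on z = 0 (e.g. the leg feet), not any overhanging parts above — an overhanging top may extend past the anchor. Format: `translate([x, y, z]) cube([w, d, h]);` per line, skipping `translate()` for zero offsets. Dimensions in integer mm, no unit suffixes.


translate([176, 396, 0]) cube([31, 32, 1325]);
translate([561, 396, 0]) cube([31, 32, 1325]);
translate([207, 396, 254]) cube([354, 32, 27]);
translate([207, 396, 535]) cube([354, 32, 27]);
translate([207, 396, 816]) cube([354, 32, 27]);
translate([207, 396, 1097]) cube([354, 32, 27]);


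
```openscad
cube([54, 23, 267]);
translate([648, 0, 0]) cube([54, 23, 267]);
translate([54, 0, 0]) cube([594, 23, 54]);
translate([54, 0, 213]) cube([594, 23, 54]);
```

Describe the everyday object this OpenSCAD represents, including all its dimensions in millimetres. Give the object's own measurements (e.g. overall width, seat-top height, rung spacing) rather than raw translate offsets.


A rectangular picture frame lying in the x–z plane (depth along y). The opening is 594 mm wide (x) by 159 mm tall (z), surrounded by a border 54 mm wide on all four sides. The frame is 23 mm deep and is made of two full-height vertical stiles with two horizontal rails fitted between them.


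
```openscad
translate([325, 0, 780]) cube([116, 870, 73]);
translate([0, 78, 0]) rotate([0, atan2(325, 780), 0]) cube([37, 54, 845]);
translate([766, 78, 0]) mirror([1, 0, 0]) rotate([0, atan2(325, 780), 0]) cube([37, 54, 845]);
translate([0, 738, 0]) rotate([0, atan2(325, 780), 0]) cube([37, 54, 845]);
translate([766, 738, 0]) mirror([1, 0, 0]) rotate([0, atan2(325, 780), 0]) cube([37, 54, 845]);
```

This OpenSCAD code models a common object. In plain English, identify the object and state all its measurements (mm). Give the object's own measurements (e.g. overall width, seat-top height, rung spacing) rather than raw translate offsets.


A sawhorse. A 116×870×73 mm beam (x, y, z) sits on two A-frame leg pairs. Each pair is two raked legs of 37×54 mm section (54 mm along y) splaying symmetrically in x. Each leg rises 780 mm vertically over 325 mm of horizontal reach and is 845 mm long along its own axis. Every leg's outer bottom edge rests on the floor and its outer top edge meets a bottom edge of the beam — the left legs (tilting toward +x) meet the beam's −x bottom edge, the right legs (their mirror images, tilting toward −x) meet its +x bottom edge — so the leg tops tuck under the beam, the beam's underside is 780 mm above the floor, and the feet are 766 mm apart outside-to-outside with the beam centred between them. The two leg pairs are set in 78 mm from either end of the beam.


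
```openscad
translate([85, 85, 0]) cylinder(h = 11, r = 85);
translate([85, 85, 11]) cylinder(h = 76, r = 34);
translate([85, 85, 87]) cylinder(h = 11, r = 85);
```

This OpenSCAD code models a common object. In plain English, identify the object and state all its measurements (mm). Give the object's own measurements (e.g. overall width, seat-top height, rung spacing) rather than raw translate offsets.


A spool: two coaxial disc flanges of radius 85 mm and thickness 11 mm, joined by a core cylinder of radius 34 mm and height 76 mm. The lower flange rests on z = 0 and the three cylinders share a vertical axis.


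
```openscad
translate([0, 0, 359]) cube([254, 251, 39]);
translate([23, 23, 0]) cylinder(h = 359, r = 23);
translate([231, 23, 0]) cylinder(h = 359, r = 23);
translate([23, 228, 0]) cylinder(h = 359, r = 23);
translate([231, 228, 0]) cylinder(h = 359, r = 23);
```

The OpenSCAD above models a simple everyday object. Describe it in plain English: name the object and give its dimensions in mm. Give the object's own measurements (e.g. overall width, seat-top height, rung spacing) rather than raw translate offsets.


A four-legged stool. The seat is a 254×251×39 mm slab whose top surface is at z = 398 mm; four round legs, each 46 mm in diameter, run from the floor (z = 0) to the underside of the seat, each leg's axis is inset half a diameter from the nearest pair of seat edges (so the leg's bounding box is flush with the corner).


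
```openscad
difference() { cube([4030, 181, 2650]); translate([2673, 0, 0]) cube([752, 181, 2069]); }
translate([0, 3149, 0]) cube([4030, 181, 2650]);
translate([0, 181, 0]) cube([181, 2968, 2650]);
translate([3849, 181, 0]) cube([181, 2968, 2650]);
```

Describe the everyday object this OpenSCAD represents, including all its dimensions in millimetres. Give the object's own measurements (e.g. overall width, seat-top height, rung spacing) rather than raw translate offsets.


A single room: four walls, each 2650 mm tall and 181 mm thick, enclosing an outside footprint 4030×3330 mm (x × y), no floor or roof. The front and back walls (−y and +y sides) run the full x-width; the side walls fit between their inner faces. A door opening 752 mm wide and 2069 mm tall is cut through the front wall from the floor up, its −x edge 2673 mm from the wall's −x end.


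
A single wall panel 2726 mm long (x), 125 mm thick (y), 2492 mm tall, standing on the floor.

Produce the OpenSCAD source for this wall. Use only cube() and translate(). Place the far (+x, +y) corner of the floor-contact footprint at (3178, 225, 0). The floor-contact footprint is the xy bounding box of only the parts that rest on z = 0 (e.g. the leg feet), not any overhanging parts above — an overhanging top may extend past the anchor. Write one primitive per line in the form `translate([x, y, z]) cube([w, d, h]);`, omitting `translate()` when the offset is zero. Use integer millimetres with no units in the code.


translate([452, 100, 0]) cube([2726, 125, 2492]);


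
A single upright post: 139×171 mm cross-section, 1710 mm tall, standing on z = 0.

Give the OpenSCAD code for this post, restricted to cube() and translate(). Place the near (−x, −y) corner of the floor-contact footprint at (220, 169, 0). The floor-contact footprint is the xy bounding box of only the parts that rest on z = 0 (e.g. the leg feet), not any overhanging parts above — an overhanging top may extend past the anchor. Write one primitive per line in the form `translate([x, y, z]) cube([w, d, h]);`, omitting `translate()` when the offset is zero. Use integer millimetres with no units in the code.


translate([220, 169, 0]) cube([139, 171, 1710]);


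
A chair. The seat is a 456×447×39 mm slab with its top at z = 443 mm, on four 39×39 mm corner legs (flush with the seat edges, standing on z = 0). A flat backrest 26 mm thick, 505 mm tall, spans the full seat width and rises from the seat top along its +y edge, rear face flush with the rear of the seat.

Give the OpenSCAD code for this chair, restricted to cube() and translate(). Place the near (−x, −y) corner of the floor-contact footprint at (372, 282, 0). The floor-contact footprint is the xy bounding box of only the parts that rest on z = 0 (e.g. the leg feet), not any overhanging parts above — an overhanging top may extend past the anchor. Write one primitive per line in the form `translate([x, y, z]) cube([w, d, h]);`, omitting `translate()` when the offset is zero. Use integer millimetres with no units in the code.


translate([372, 282, 404]) cube([456, 447, 39]);
translate([372, 282, 0]) cube([39, 39, 404]);
translate([789, 282, 0]) cube([39, 39, 404]);
translate([372, 690, 0]) cube([39, 39, 404]);
translate([789, 690, 0]) cube([39, 39, 404]);
translate([372, 703, 443]) cube([456, 26, 505]);


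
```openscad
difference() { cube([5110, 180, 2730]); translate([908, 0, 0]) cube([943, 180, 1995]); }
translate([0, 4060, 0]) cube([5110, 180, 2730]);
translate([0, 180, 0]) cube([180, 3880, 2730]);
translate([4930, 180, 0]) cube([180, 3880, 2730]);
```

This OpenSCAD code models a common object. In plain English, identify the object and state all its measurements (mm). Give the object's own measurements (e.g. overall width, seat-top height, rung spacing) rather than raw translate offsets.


A single room: four walls, each 2730 mm tall and 180 mm thick, enclosing an outside footprint 5110×4240 mm (x × y), no floor or roof. The front and back walls (−y and +y sides) run the full x-width; the side walls fit between their inner faces. A door opening 943 mm wide and 1995 mm tall is cut through the front wall from the floor up, its −x edge 908 mm from the wall's −x end.


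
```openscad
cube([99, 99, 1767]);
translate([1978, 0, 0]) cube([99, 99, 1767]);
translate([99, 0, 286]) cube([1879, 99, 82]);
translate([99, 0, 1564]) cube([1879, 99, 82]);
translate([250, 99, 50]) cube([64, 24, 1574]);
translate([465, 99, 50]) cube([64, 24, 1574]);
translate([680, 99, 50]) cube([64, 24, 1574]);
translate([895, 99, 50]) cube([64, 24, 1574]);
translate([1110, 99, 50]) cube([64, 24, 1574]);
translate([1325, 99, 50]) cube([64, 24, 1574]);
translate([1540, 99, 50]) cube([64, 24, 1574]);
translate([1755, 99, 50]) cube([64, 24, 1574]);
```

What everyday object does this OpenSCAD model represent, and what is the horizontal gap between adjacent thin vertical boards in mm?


A fence section. The picket gap is 151 mm.

Two posts, two rails, 8 pickets — a fence section. Span 1879 mm holds 8 pickets of 64 mm with 9 equal gaps: ⌊(1879 − 8·64) / 9⌋ = 151 mm.


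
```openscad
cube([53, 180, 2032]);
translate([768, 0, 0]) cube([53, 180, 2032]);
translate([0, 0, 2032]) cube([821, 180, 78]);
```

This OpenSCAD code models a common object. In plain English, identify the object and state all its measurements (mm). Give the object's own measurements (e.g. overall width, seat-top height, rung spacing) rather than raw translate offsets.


A door frame. The clear opening is 715 mm wide and 2032 mm high. Two 53 mm wide jambs, 180 mm deep, stand either side of the opening from the floor to the top of the opening. A 78 mm thick head sits across the top of both jambs, spanning the full outside width of the frame.


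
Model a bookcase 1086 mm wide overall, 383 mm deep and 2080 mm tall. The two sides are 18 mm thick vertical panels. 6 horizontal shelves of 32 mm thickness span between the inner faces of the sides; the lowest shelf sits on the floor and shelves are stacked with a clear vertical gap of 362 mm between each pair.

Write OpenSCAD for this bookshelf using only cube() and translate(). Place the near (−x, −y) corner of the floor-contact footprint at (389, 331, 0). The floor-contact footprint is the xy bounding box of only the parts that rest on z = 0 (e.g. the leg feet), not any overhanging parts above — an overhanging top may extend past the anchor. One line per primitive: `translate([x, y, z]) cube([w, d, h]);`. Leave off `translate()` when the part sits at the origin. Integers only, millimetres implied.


translate([389, 331, 0]) cube([18, 383, 2080]);
translate([1457, 331, 0]) cube([18, 383, 2080]);
translate([407, 331, 0]) cube([1050, 383, 32]);
translate([407, 331, 394]) cube([1050, 383, 32]);
translate([407, 331, 788]) cube([1050, 383, 32]);
translate([407, 331, 1182]) cube([1050, 383, 32]);
translate([407, 331, 1576]) cube([1050, 383, 32]);
translate([407, 331, 1970]) cube([1050, 383, 32]);


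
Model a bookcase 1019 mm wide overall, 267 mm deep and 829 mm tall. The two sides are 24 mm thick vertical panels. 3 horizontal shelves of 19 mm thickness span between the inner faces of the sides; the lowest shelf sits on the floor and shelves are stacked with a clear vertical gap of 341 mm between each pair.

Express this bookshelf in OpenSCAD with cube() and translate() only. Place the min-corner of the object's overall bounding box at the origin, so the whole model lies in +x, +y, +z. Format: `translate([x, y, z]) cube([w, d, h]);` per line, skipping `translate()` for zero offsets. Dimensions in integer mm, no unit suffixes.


cube([24, 267, 829]);
translate([995, 0, 0]) cube([24, 267, 829]);
translate([24, 0, 0]) cube([971, 267, 19]);
translate([24, 0, 360]) cube([971, 267, 19]);
translate([24, 0, 720]) cube([971, 267, 19]);


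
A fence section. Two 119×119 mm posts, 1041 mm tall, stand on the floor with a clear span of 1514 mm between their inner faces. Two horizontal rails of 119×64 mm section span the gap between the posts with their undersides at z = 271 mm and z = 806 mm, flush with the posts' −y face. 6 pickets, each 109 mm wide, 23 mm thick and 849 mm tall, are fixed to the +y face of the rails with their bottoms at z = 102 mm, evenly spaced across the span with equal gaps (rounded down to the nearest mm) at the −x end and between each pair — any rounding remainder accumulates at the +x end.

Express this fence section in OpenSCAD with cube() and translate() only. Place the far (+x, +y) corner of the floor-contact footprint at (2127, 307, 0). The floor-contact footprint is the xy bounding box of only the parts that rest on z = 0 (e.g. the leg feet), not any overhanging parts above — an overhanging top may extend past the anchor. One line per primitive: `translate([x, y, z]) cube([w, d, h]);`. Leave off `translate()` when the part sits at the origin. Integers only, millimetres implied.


translate([375, 188, 0]) cube([119, 119, 1041]);
translate([2008, 188, 0]) cube([119, 119, 1041]);
translate([494, 188, 271]) cube([1514, 119, 64]);
translate([494, 188, 806]) cube([1514, 119, 64]);
translate([616, 307, 102]) cube([109, 23, 849]);
translate([847, 307, 102]) cube([109, 23, 849]);
translate([1078, 307, 102]) cube([109, 23, 849]);
translate([1309, 307, 102]) cube([109, 23, 849]);
translate([1540, 307, 102]) cube([109, 23, 849]);
translate([1771, 307, 102]) cube([109, 23, 849]);


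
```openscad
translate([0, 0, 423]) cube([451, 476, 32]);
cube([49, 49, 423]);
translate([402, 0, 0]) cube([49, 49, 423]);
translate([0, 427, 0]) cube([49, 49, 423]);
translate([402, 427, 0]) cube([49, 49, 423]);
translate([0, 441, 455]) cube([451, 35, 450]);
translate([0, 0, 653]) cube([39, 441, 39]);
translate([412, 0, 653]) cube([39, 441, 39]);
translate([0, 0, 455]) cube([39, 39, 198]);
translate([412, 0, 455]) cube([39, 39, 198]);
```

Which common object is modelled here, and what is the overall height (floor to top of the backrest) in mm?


A chair. The overall height is 905 mm.

A slab on four corner posts with a tall panel at the back — a chair. The seat slab sits at z = 423 with thickness 32, and the 450 mm backrest starts at the seat top, so the overall height is 423 + 32 + 450 = 905 mm.


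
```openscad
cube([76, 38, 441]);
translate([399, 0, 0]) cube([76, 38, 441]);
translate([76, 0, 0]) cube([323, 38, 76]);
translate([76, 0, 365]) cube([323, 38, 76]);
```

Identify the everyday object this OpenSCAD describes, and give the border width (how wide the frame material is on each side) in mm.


A picture frame. The border width is 76 mm.

Four thin pieces enclosing a rectangular opening — a picture frame. The two full-height stiles are 441 mm tall; the top rail sits at z = 365 and is 76 mm tall, so the border above the opening is 441 − 365 = 76 mm, matching the stile x-width.


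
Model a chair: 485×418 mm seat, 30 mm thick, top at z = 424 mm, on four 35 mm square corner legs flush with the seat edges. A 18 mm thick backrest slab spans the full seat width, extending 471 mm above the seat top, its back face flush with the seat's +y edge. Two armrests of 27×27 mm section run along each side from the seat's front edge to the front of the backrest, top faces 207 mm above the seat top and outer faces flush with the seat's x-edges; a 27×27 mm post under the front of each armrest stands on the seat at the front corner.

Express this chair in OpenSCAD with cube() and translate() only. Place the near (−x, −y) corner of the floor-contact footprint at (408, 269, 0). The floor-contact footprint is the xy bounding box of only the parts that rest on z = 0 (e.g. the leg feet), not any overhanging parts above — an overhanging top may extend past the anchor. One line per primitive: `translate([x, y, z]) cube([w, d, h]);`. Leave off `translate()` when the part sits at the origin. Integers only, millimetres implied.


// leg_h = 424 - 30 = 394
// arm post h = 207 - 27 = 180
translate([408, 269, 394]) cube([485, 418, 30]);
translate([408, 269, 0]) cube([35, 35, 394]);
translate([858, 269, 0]) cube([35, 35, 394]);
translate([408, 652, 0]) cube([35, 35, 394]);
translate([858, 652, 0]) cube([35, 35, 394]);
translate([408, 669, 424]) cube([485, 18, 471]);
translate([408, 269, 604]) cube([27, 400, 27]);
translate([866, 269, 604]) cube([27, 400, 27]);
translate([408, 269, 424]) cube([27, 27, 180]);
translate([866, 269, 424]) cube([27, 27, 180]);


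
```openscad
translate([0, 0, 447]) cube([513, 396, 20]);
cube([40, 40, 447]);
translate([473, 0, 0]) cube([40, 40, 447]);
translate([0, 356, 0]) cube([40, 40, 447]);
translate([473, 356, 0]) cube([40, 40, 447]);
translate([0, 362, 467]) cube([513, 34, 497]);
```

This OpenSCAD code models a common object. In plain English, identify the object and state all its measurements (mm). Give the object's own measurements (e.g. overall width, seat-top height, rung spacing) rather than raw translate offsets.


A chair. The seat is a 513×396×20 mm slab with its top at z = 467 mm, on four 40×40 mm corner legs (flush with the seat edges, standing on z = 0). A flat backrest 34 mm thick, 497 mm tall, spans the full seat width and rises from the seat top along its +y edge, rear face flush with the rear of the seat.


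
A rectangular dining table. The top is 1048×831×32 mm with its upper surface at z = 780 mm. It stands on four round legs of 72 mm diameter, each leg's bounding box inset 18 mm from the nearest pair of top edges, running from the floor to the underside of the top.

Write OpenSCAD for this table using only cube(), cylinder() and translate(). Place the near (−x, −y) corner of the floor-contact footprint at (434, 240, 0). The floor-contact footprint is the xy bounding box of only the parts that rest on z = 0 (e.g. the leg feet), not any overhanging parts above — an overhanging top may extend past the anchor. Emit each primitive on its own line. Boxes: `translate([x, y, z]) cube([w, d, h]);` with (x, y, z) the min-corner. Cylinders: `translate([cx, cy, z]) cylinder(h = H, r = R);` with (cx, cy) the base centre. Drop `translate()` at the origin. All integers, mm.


translate([416, 222, 748]) cube([1048, 831, 32]);
translate([470, 276, 0]) cylinder(h = 748, r = 36);
translate([1410, 276, 0]) cylinder(h = 748, r = 36);
translate([470, 999, 0]) cylinder(h = 748, r = 36);
translate([1410, 999, 0]) cylinder(h = 748, r = 36);


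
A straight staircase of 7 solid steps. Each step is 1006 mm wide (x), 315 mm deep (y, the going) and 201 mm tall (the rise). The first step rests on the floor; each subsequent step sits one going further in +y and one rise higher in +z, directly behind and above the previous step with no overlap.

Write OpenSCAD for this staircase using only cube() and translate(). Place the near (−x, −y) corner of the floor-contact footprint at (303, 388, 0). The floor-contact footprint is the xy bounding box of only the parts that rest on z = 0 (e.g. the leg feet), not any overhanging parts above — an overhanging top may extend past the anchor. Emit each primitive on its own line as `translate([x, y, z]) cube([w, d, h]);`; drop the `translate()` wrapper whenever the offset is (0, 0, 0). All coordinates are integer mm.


translate([303, 388, 0]) cube([1006, 315, 201]);
translate([303, 703, 201]) cube([1006, 315, 201]);
translate([303, 1018, 402]) cube([1006, 315, 201]);
translate([303, 1333, 603]) cube([1006, 315, 201]);
translate([303, 1648, 804]) cube([1006, 315, 201]);
translate([303, 1963, 1005]) cube([1006, 315, 201]);
translate([303, 2278, 1206]) cube([1006, 315, 201]);


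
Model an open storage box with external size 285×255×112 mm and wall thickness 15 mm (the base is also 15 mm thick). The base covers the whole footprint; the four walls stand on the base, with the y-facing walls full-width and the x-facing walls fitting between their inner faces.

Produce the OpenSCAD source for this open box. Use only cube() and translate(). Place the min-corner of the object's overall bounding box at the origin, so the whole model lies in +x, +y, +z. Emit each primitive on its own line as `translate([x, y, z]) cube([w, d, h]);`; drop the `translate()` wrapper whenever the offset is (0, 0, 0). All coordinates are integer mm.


cube([285, 255, 15]);
translate([0, 0, 15]) cube([285, 15, 97]);
translate([0, 240, 15]) cube([285, 15, 97]);
translate([0, 15, 15]) cube([15, 225, 97]);
translate([270, 15, 15]) cube([15, 225, 97]);


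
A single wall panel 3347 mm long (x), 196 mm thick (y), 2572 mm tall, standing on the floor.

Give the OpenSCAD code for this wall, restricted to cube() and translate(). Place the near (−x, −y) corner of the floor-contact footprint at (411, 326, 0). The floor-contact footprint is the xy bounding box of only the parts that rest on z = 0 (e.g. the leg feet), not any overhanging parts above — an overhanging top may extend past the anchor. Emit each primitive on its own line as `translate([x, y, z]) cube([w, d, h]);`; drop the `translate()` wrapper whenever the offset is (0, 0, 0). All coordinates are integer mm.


translate([411, 326, 0]) cube([3347, 196, 2572]);


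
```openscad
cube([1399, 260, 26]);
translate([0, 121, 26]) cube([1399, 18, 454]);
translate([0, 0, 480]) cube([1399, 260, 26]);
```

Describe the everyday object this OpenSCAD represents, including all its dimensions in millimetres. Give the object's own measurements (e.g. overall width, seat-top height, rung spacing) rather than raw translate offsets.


An I-beam lying along x, 1399 mm long. Overall section height 506 mm. Two flanges 260 mm wide (y) and 26 mm thick, one on the floor and one at the top; a web 18 mm thick runs between them, centred on the flange width.


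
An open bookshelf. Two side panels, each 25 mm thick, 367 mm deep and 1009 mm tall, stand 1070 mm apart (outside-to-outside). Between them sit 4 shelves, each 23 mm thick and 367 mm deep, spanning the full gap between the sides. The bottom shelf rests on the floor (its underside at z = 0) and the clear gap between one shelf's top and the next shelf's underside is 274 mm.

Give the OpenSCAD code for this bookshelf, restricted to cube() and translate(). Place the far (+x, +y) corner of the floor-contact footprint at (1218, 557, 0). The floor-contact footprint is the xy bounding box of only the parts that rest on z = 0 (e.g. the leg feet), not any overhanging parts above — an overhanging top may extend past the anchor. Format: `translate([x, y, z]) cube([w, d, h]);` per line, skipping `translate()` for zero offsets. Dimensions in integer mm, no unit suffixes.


translate([148, 190, 0]) cube([25, 367, 1009]);
translate([1193, 190, 0]) cube([25, 367, 1009]);
translate([173, 190, 0]) cube([1020, 367, 23]);
translate([173, 190, 297]) cube([1020, 367, 23]);
translate([173, 190, 594]) cube([1020, 367, 23]);
translate([173, 190, 891]) cube([1020, 367, 23]);


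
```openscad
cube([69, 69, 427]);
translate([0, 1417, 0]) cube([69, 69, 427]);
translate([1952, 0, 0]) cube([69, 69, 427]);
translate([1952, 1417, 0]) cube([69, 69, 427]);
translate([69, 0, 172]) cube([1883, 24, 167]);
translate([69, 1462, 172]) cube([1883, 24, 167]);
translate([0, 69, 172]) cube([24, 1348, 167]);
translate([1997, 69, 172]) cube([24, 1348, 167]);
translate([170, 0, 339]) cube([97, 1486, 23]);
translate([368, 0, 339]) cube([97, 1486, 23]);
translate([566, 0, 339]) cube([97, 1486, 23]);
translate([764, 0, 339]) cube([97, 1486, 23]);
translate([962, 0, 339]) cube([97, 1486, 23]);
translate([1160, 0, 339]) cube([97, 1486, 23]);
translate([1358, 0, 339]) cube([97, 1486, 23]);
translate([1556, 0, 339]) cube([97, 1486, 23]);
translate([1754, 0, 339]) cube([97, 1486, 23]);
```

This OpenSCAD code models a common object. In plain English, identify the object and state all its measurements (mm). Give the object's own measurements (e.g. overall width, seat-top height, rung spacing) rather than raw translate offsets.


A bed frame 2021 mm long (x) by 1486 mm wide (y). Four 69×69 mm corner posts, 427 mm tall, at the corners of the footprint. Four rails of 24 mm thickness and 167 mm height run between adjacent posts with their undersides at z = 172 mm, their outer faces flush with the outside of the frame (the two x-running rails run between the posts' inner faces; the two y-running rails run between the posts' inner faces). 9 slats, each 97 mm wide (x) and 23 mm thick, lie across the top of the two x-running rails, running the full 1486 mm width of the frame in y; along x they sit between the end posts with a 101 mm gap after the −x posts and between neighbouring slats and before the +x posts.


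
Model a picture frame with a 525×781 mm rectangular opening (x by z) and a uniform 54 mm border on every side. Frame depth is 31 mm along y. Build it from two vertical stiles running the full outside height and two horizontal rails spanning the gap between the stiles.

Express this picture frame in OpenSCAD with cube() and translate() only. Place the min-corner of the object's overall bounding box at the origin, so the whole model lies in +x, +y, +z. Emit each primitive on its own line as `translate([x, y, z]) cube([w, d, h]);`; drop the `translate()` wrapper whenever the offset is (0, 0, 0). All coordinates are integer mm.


cube([54, 31, 889]);
translate([579, 0, 0]) cube([54, 31, 889]);
translate([54, 0, 0]) cube([525, 31, 54]);
translate([54, 0, 835]) cube([525, 31, 54]);


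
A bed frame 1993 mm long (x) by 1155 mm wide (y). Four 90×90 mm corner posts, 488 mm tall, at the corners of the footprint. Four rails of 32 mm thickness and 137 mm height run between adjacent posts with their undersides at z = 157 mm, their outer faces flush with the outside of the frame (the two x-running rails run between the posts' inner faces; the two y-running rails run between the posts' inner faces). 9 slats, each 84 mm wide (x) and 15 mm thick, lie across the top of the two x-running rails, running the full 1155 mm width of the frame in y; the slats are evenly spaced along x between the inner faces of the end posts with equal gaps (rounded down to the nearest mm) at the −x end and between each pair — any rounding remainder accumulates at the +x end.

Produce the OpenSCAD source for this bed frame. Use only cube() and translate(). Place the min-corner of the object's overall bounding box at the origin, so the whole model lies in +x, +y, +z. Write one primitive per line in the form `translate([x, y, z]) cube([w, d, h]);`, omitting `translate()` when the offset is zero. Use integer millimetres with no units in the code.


// slat z = rail_z + rail_h = 157 + 137 = 294
// slat gap = ⌊(1813 − 9·84) / 10⌋ = 105
cube([90, 90, 488]);
translate([0, 1065, 0]) cube([90, 90, 488]);
translate([1903, 0, 0]) cube([90, 90, 488]);
translate([1903, 1065, 0]) cube([90, 90, 488]);
translate([90, 0, 157]) cube([1813, 32, 137]);
translate([90, 1123, 157]) cube([1813, 32, 137]);
translate([0, 90, 157]) cube([32, 975, 137]);
translate([1961, 90, 157]) cube([32, 975, 137]);
translate([195, 0, 294]) cube([84, 1155, 15]);
translate([384, 0, 294]) cube([84, 1155, 15]);
translate([573, 0, 294]) cube([84, 1155, 15]);
translate([762, 0, 294]) cube([84, 1155, 15]);
translate([951, 0, 294]) cube([84, 1155, 15]);
translate([1140, 0, 294]) cube([84, 1155, 15]);
translate([1329, 0, 294]) cube([84, 1155, 15]);
translate([1518, 0, 294]) cube([84, 1155, 15]);
translate([1707, 0, 294]) cube([84, 1155, 15]);


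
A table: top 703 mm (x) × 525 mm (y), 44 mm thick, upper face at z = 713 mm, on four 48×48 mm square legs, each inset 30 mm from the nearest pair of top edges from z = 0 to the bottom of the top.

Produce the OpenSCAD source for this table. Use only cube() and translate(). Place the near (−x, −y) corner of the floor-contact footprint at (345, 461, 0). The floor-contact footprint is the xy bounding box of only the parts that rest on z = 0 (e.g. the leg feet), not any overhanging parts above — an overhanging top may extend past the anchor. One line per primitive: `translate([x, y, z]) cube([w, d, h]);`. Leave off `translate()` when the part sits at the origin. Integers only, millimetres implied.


translate([315, 431, 669]) cube([703, 525, 44]);
translate([345, 461, 0]) cube([48, 48, 669]);
translate([940, 461, 0]) cube([48, 48, 669]);
translate([345, 878, 0]) cube([48, 48, 669]);
translate([940, 878, 0]) cube([48, 48, 669]);


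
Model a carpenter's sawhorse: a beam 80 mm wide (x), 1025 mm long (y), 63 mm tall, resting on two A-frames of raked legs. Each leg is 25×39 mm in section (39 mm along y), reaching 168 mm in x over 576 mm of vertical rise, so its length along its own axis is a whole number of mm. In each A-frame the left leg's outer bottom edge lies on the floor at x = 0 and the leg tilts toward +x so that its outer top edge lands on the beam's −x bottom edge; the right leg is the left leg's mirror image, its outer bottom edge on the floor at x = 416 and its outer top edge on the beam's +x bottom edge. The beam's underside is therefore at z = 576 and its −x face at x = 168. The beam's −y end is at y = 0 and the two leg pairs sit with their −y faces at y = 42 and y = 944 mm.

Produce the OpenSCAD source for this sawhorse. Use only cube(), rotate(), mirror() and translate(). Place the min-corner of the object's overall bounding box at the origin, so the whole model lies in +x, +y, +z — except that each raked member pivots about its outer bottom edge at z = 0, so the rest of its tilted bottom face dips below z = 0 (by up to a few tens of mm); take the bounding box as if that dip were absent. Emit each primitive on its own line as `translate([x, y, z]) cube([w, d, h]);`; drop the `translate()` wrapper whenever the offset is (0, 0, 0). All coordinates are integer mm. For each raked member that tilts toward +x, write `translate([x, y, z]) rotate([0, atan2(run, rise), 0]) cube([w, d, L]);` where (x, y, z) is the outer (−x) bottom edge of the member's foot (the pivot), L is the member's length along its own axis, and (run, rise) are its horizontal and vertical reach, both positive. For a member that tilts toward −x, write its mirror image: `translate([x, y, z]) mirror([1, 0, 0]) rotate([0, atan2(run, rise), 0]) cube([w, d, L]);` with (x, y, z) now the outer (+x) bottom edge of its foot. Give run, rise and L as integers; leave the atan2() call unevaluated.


translate([168, 0, 576]) cube([80, 1025, 63]);
translate([0, 42, 0]) rotate([0, atan2(168, 576), 0]) cube([25, 39, 600]);
translate([416, 42, 0]) mirror([1, 0, 0]) rotate([0, atan2(168, 576), 0]) cube([25, 39, 600]);
translate([0, 944, 0]) rotate([0, atan2(168, 576), 0]) cube([25, 39, 600]);
translate([416, 944, 0]) mirror([1, 0, 0]) rotate([0, atan2(168, 576), 0]) cube([25, 39, 600]);


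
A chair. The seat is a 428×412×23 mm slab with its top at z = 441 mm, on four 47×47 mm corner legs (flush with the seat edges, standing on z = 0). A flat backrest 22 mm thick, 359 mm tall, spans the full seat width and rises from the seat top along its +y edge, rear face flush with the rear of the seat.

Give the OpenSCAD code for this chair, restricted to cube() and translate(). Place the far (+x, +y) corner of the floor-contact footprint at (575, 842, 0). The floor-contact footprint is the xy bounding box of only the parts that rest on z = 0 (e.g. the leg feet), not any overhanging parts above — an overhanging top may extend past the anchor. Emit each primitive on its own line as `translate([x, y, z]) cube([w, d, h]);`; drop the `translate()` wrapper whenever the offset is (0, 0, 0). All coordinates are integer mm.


translate([147, 430, 418]) cube([428, 412, 23]);
translate([147, 430, 0]) cube([47, 47, 418]);
translate([528, 430, 0]) cube([47, 47, 418]);
translate([147, 795, 0]) cube([47, 47, 418]);
translate([528, 795, 0]) cube([47, 47, 418]);
translate([147, 820, 441]) cube([428, 22, 359]);
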